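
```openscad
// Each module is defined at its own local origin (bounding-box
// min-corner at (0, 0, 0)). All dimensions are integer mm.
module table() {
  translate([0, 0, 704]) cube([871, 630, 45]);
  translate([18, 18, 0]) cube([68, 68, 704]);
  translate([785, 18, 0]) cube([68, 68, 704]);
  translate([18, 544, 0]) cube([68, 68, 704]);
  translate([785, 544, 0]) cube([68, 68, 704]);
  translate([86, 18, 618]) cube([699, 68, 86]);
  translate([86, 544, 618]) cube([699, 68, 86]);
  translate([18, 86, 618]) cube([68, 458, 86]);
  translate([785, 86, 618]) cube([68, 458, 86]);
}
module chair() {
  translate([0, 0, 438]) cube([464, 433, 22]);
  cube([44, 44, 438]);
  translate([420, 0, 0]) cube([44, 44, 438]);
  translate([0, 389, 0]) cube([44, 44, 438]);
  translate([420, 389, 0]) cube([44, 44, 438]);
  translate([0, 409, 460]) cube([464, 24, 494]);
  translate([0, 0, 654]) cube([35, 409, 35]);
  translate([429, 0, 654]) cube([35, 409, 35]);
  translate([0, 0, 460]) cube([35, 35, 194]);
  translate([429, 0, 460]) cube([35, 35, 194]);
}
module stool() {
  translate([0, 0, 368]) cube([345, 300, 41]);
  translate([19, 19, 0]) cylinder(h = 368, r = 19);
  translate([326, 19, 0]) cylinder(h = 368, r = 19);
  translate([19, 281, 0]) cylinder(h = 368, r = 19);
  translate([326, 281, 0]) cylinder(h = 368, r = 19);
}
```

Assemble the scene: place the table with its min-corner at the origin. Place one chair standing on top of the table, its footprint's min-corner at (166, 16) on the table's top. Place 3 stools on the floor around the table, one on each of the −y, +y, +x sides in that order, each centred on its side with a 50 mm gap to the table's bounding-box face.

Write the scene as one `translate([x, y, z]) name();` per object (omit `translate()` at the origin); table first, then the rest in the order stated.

table();
translate([166, 16, 749]) chair();
translate([263, -350, 0]) stool();
translate([263, 680, 0]) stool();
translate([921, 165, 0]) stool();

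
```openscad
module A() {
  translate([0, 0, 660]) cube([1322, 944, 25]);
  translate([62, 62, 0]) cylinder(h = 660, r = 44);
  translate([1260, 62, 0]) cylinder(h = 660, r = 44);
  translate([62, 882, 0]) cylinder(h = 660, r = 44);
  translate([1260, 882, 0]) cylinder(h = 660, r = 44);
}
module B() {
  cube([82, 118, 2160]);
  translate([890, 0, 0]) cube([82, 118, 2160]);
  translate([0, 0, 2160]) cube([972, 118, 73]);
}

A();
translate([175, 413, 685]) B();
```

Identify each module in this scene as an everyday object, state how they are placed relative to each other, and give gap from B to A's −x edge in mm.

The door frame's min-x is at 175; the table's min-x is 0; gap = 175 mm.

A is a table. B is a door frame. The door frame is on top of the table, centred. The gap from the door frame to the table's −x edge is 175 mm.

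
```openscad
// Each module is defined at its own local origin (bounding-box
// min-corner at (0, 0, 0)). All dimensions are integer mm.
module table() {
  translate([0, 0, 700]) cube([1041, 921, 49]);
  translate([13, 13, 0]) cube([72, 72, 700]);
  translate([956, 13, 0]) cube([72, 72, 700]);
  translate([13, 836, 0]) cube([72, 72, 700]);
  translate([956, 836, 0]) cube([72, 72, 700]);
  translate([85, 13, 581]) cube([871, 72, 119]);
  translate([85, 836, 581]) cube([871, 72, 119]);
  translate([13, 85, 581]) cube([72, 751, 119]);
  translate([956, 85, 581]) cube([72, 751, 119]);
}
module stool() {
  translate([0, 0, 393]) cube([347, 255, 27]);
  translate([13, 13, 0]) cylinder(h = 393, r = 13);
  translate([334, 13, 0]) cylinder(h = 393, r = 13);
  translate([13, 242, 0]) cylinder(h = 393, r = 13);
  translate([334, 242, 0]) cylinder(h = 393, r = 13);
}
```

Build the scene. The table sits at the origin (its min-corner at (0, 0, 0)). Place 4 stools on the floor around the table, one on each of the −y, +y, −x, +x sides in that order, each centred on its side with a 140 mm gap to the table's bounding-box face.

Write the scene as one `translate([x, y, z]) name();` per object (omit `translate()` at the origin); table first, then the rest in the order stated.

table();
translate([347, -395, 0]) stool();
translate([347, 1061, 0]) stool();
translate([-487, 333, 0]) stool();
translate([1181, 333, 0]) stool();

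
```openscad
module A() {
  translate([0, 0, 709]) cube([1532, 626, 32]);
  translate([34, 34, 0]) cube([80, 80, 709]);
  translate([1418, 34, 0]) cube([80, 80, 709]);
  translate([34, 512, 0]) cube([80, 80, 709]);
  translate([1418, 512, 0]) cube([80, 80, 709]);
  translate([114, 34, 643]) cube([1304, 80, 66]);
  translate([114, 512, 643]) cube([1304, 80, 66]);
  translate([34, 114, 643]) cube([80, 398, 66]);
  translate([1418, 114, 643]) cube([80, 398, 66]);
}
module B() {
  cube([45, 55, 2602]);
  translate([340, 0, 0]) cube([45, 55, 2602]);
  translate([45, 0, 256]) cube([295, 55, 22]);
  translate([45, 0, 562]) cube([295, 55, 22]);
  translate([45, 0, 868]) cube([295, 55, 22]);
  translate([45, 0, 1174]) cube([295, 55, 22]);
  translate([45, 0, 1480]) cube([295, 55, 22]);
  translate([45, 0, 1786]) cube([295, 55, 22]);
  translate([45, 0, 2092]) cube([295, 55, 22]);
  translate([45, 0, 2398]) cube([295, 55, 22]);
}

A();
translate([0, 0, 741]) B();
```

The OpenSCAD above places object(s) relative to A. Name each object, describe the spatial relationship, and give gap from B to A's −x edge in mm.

A is a table. B is a ladder. The ladder is on top of the table. The gap from the ladder to the table's −x edge is 0 mm.

The ladder's min-x is at 0; the table's min-x is 0; gap = 0 mm.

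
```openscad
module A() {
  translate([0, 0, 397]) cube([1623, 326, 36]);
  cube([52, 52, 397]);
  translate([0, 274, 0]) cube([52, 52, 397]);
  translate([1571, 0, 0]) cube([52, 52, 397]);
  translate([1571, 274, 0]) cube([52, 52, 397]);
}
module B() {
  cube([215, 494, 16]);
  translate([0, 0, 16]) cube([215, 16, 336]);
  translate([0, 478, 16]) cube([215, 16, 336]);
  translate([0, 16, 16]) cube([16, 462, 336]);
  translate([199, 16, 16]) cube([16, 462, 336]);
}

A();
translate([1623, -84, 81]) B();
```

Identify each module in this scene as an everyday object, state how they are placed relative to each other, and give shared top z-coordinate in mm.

Both tops at z = 433 mm.

A is a bench. B is an open box. The open box is beside the bench with their tops flush at z = 433. The shared top z-coordinate is 433 mm.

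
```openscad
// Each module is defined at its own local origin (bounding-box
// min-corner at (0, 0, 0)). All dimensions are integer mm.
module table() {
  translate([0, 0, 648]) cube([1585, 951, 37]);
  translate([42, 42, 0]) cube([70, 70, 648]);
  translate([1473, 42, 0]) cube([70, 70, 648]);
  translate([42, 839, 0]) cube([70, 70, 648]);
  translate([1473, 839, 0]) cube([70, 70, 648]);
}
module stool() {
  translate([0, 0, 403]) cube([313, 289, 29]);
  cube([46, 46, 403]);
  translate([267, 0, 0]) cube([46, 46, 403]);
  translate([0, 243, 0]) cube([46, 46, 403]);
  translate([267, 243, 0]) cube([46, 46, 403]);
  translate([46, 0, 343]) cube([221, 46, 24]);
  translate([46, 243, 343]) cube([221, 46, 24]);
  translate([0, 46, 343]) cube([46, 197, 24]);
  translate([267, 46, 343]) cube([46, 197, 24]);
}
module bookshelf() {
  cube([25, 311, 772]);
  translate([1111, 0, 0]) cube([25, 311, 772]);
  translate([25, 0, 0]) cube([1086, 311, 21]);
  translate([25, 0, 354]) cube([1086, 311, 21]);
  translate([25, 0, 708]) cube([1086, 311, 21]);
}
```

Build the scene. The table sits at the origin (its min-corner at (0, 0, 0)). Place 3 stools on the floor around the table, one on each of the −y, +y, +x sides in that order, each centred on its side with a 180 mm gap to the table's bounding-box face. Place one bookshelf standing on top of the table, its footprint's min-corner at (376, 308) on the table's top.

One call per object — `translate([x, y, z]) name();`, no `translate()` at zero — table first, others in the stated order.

table();
translate([636, -469, 0]) stool();
translate([636, 1131, 0]) stool();
translate([1765, 331, 0]) stool();
translate([376, 308, 685]) bookshelf();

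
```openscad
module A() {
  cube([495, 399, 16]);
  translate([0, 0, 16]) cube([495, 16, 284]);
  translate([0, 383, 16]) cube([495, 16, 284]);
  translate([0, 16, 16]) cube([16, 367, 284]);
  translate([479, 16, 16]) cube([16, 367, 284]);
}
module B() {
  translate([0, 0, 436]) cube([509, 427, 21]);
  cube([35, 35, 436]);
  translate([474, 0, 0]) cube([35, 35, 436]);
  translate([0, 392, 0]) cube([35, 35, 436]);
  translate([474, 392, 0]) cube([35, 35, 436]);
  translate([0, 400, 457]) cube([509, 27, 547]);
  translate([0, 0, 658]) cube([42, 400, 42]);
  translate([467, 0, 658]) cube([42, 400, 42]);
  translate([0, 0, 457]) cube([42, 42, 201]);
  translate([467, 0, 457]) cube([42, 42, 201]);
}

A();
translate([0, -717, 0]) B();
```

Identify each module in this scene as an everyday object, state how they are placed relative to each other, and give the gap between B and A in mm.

A is an open box. B is a chair. The chair is on the floor beside the open box on its −y side. The gap between the chair and the open box is 290 mm.

The chair's nearest face is 290 mm from the open box's −y face.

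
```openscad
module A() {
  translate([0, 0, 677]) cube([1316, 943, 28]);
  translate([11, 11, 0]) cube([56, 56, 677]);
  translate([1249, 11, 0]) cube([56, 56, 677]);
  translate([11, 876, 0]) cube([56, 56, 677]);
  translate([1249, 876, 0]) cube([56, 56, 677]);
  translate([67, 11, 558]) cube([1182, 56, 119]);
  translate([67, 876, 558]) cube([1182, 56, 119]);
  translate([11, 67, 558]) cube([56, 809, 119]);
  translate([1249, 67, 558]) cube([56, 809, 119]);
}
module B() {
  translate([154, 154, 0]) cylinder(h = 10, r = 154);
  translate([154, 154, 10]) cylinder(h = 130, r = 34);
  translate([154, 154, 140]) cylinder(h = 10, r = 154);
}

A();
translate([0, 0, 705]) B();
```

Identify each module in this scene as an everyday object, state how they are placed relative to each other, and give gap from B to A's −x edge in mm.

The spool's min-x is at 0; the table's min-x is 0; gap = 0 mm.

A is a table. B is a spool. The spool is on top of the table. The gap from the spool to the table's −x edge is 0 mm.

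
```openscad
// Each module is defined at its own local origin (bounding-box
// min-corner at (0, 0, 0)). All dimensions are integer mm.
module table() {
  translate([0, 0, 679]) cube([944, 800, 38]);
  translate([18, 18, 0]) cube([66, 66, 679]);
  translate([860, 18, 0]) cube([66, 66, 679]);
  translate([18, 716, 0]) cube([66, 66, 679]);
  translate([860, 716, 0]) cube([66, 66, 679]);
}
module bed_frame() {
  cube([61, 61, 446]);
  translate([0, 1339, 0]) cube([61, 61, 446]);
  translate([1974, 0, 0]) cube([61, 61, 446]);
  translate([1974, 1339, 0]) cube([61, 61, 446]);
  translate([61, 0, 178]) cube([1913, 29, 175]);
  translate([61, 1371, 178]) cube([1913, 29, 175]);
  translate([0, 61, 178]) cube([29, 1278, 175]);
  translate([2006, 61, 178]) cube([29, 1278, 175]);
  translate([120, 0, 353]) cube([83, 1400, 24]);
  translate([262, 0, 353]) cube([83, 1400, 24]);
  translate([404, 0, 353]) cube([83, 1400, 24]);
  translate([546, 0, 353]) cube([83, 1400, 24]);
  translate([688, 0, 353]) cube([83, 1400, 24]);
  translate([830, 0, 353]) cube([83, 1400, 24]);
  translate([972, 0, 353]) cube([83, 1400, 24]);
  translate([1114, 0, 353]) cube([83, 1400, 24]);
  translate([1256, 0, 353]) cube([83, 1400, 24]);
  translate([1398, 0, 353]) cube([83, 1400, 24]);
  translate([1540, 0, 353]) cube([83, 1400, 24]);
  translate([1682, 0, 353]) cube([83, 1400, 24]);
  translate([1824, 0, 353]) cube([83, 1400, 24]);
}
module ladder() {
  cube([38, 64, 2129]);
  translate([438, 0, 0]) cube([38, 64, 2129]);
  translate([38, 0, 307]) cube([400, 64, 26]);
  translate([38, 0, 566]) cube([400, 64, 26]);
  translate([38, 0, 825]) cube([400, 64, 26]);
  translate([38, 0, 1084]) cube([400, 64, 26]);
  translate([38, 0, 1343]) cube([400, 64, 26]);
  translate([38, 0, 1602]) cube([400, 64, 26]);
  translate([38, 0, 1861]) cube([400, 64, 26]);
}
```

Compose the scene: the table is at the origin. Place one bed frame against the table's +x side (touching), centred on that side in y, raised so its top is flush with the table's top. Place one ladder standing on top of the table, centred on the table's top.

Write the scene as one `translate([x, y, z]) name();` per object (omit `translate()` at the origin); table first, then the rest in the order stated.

table();
translate([944, -300, 271]) bed_frame();
translate([234, 368, 717]) ladder();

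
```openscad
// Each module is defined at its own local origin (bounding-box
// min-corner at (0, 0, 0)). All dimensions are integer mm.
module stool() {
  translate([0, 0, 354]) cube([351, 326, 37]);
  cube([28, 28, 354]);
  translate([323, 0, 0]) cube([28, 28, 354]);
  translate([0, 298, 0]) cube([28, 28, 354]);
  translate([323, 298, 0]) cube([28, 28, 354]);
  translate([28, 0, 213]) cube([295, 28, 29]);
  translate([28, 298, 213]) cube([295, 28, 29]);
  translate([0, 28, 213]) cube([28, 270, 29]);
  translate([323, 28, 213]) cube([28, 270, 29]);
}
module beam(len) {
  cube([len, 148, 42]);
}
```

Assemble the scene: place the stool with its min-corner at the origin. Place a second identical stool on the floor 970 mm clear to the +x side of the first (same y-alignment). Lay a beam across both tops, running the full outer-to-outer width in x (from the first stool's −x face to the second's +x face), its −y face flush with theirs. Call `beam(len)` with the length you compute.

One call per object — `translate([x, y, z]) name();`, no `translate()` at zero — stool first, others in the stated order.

stool();
translate([1321, 0, 0]) stool();
translate([0, 0, 391]) beam(1672);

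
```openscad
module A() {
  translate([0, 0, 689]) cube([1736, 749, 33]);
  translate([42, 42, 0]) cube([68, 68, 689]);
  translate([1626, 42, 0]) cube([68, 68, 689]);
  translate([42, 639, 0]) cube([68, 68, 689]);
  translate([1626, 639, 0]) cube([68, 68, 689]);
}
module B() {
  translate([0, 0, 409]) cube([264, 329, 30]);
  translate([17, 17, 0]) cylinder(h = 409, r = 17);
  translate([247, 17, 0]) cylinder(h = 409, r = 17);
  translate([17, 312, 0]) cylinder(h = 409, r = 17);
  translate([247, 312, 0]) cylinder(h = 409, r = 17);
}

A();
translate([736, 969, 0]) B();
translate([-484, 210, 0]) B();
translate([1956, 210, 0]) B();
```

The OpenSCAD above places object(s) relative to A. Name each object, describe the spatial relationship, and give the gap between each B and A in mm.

A is a table. B is a stool. Three stools sit around the table at the +y, −x, +x sides. The gap between each stool and the table is 220 mm.

Each stool's nearest face is 220 mm from the table's bounding box.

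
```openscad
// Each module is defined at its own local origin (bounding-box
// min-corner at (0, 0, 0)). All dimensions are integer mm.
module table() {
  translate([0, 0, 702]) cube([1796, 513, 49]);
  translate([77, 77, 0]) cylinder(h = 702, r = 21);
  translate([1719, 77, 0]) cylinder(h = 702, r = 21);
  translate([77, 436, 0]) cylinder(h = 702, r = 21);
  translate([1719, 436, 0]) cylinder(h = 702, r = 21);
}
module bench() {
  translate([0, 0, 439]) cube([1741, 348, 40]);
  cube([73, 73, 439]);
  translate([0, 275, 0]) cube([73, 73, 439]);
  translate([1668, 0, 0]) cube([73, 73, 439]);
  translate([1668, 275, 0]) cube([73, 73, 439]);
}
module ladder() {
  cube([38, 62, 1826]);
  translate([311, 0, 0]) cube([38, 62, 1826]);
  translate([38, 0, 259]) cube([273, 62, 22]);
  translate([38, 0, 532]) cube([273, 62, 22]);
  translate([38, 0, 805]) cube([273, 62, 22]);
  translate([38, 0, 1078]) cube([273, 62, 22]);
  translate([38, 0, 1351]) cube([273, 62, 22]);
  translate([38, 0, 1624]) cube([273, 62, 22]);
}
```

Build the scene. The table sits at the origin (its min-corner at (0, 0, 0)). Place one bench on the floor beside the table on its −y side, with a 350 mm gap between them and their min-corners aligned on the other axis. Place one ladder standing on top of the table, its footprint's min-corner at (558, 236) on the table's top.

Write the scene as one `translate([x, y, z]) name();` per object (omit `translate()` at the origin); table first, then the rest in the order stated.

table();
translate([0, -698, 0]) bench();
translate([558, 236, 751]) ladder();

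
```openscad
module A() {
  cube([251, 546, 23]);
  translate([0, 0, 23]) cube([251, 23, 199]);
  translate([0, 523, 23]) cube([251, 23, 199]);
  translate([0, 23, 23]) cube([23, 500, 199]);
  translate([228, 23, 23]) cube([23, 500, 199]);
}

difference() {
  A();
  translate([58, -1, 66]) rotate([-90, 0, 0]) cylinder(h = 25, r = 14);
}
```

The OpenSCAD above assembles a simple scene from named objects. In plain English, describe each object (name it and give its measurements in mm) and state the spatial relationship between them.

A is an open storage box with external size 251×546×222 mm and wall thickness 23 mm (the base is also 23 mm thick). The base covers the whole footprint; the four walls stand on the base, with the y-facing walls full-width and the x-facing walls fitting between their inner faces.

The open box has a circular hole of radius 14 mm through its front wall, centred at (x = 58, z = 66).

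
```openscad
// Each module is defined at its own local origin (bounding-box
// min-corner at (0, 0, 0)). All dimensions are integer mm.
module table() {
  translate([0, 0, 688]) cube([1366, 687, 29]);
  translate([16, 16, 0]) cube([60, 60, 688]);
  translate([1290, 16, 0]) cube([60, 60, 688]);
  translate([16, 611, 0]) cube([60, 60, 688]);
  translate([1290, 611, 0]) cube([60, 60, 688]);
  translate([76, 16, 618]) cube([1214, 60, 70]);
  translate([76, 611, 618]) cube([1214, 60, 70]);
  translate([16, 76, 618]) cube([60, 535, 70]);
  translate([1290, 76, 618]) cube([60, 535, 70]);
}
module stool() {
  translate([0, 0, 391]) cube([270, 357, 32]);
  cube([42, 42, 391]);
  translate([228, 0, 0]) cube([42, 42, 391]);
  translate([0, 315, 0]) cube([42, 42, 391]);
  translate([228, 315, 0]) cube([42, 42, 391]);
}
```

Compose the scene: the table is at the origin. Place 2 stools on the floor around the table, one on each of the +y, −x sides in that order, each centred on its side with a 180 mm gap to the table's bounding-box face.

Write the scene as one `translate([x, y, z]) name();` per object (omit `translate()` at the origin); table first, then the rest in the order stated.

table();
translate([548, 867, 0]) stool();
translate([-450, 165, 0]) stool();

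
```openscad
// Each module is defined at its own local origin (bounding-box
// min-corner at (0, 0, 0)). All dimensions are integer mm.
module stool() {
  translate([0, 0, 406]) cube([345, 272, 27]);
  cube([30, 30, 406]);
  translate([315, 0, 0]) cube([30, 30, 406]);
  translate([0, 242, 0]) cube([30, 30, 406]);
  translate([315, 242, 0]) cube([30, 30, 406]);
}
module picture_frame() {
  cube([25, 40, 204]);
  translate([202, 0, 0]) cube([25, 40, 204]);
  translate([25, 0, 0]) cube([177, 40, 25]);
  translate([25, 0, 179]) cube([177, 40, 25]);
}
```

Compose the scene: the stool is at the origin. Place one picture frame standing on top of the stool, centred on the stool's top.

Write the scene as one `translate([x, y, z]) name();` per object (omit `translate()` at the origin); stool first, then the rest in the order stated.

stool();
translate([59, 116, 433]) picture_frame();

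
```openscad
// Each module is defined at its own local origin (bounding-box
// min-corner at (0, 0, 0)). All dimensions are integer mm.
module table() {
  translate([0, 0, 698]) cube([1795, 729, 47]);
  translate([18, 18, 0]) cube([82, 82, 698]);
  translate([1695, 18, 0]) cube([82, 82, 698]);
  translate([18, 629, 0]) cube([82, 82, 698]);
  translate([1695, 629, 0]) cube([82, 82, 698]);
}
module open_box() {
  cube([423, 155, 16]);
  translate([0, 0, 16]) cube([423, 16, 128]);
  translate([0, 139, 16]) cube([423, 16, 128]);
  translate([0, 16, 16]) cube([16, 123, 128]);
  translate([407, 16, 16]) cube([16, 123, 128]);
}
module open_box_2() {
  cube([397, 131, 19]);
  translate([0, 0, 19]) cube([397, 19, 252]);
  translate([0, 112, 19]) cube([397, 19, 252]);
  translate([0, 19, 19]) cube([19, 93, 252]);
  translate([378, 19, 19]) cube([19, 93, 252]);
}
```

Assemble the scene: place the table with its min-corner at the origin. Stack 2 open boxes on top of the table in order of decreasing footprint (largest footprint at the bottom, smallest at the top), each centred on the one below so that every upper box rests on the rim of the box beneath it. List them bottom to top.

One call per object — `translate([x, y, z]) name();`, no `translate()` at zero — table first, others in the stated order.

table();
translate([686, 287, 745]) open_box();
translate([699, 299, 889]) open_box_2();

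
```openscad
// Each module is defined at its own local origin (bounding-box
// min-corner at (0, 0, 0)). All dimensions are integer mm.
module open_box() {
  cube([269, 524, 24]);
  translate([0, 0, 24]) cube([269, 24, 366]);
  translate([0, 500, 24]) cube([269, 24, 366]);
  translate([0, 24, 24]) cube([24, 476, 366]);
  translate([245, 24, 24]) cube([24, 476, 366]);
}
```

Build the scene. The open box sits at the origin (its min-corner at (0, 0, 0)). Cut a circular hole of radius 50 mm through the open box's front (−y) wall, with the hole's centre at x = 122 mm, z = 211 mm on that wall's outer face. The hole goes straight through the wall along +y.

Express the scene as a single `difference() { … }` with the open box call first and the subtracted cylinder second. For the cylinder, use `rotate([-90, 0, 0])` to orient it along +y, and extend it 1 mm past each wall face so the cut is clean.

difference() {
  open_box();
  translate([122, -1, 211]) rotate([-90, 0, 0]) cylinder(h = 26, r = 50);
}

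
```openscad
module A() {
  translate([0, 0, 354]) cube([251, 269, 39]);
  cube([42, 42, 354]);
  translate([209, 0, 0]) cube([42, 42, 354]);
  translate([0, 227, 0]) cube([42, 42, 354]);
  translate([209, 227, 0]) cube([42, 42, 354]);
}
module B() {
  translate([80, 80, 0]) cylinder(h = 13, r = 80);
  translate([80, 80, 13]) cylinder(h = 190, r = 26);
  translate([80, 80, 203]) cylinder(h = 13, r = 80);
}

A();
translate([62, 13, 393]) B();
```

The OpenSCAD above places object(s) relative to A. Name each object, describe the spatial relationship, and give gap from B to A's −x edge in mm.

A is a stool. B is a spool. The spool is on top of the stool. The gap from the spool to the stool's −x edge is 62 mm.

The spool's min-x is at 62; the stool's min-x is 0; gap = 62 mm.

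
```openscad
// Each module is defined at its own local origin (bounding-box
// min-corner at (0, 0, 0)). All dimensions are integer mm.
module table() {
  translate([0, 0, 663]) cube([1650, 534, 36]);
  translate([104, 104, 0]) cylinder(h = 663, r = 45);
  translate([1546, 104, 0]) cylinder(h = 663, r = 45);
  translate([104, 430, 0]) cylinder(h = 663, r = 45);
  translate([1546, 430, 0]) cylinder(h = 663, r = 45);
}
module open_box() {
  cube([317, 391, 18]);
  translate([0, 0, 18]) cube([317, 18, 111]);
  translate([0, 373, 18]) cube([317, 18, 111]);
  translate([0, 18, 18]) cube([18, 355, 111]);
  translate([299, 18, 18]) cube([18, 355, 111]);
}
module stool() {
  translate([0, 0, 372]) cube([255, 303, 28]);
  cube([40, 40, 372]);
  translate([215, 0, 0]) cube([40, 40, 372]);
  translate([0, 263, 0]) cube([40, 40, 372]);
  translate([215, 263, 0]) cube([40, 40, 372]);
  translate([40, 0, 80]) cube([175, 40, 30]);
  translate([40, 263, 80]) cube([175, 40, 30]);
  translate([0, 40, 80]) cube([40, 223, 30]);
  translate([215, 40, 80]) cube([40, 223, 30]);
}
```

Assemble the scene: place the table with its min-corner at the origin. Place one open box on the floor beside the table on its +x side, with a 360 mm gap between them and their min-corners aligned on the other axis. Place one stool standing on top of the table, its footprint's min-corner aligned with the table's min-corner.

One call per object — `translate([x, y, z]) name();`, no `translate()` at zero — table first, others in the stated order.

table();
translate([2010, 0, 0]) open_box();
translate([0, 0, 699]) stool();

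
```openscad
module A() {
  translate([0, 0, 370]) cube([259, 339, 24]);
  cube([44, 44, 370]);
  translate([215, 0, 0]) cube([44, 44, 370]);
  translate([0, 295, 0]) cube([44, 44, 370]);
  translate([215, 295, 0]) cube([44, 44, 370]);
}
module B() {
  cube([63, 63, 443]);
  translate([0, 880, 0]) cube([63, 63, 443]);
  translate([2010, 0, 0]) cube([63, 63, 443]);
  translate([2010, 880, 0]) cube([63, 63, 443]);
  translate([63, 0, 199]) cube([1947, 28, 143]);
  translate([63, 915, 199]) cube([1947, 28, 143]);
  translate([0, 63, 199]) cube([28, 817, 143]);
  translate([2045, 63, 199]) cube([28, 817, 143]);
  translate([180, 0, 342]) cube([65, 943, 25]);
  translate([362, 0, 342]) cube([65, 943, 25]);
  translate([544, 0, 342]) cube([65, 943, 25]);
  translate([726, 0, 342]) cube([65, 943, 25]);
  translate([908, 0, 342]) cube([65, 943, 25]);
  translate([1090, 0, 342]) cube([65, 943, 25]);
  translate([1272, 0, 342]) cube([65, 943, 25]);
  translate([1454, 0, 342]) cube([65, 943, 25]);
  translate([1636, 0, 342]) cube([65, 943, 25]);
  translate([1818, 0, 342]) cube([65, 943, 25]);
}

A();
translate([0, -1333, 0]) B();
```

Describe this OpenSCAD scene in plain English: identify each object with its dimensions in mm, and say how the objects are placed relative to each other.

A is a four-legged stool. The seat is a 259×339×24 mm slab whose top surface is at z = 394 mm; four square legs, each 44×44 mm in cross-section, run from the floor (z = 0) to the underside of the seat, each flush with a corner of the seat.

B is a bed frame 2073 mm long (x) by 943 mm wide (y). Four 63×63 mm corner posts, 443 mm tall, at the corners of the footprint. Four rails of 28 mm thickness and 143 mm height run between adjacent posts with their undersides at z = 199 mm, their outer faces flush with the outside of the frame (the two x-running rails run between the posts' inner faces; the two y-running rails run between the posts' inner faces). 10 slats, each 65 mm wide (x) and 25 mm thick, lie across the top of the two x-running rails, running the full 943 mm width of the frame in y; the slats are evenly spaced along x between the inner faces of the end posts with equal gaps (rounded down to the nearest mm) at the −x end and between each pair — any rounding remainder accumulates at the +x end.

The bed frame is on the floor beside the stool on its −y side.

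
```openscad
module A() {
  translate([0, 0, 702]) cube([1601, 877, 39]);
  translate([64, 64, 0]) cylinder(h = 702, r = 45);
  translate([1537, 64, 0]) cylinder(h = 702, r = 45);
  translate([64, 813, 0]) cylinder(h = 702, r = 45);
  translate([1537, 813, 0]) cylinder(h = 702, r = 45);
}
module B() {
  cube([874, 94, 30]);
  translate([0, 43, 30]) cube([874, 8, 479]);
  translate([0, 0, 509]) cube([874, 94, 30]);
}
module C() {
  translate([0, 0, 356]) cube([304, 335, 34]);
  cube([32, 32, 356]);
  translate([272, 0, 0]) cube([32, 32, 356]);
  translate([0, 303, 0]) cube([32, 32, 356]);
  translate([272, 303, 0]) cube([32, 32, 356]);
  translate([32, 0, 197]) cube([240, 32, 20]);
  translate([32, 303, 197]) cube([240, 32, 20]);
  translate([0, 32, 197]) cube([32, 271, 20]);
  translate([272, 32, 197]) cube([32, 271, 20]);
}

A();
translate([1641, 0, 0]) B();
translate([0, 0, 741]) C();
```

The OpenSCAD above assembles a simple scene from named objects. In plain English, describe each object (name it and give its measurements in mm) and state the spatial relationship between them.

A is a rectangular dining table. The top is 1601×877×39 mm with its upper surface at z = 741 mm. It stands on four round legs of 90 mm diameter, each leg's bounding box inset 19 mm from the nearest pair of top edges, running from the floor to the underside of the top.

B is an I-beam lying along x, 874 mm long. Overall section height 539 mm. Two flanges 94 mm wide (y) and 30 mm thick, one on the floor and one at the top; a web 8 mm thick runs between them, centred on the flange width.

C is a simple wooden stool: a rectangular seat 304 mm (x) by 335 mm (y), 34 mm thick, top face at z = 390 mm, on four square legs, each 32×32 mm in cross-section. The legs rest on z = 0, each flush with a corner of the seat. Four stretchers, 32 mm wide and 20 mm tall, connect adjacent legs with their undersides at z = 197 mm, each running between the inner faces of the legs it joins and aligned with the legs' outer faces on the other axis.

The I-beam is on the floor beside the table on its +x side. The stool is on top of the table.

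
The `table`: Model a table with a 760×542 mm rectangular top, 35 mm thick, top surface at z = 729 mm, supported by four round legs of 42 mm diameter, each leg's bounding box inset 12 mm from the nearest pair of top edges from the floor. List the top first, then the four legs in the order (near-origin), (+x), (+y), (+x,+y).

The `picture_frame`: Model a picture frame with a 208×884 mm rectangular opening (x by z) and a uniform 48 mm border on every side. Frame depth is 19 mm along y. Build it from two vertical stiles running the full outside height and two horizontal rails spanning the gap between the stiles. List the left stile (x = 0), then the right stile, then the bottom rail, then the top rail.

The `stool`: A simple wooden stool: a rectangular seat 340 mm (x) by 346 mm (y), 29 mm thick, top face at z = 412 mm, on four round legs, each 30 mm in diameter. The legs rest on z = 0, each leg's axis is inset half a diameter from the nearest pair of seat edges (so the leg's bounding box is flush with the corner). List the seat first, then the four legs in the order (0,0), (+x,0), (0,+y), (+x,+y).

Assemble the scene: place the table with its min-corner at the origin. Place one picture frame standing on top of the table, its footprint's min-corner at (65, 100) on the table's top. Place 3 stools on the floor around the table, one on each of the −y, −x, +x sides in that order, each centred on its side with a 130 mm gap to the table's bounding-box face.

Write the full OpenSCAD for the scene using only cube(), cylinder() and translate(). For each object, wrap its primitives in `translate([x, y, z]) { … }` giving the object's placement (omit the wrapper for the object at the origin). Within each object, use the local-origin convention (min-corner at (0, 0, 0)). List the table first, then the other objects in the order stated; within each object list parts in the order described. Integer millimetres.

translate([0, 0, 694]) cube([760, 542, 35]);
translate([33, 33, 0]) cylinder(h = 694, r = 21);
translate([727, 33, 0]) cylinder(h = 694, r = 21);
translate([33, 509, 0]) cylinder(h = 694, r = 21);
translate([727, 509, 0]) cylinder(h = 694, r = 21);
translate([65, 100, 729]) {
  cube([48, 19, 980]);
  translate([256, 0, 0]) cube([48, 19, 980]);
  translate([48, 0, 0]) cube([208, 19, 48]);
  translate([48, 0, 932]) cube([208, 19, 48]);
}
translate([210, -476, 0]) {
  translate([0, 0, 383]) cube([340, 346, 29]);
  translate([15, 15, 0]) cylinder(h = 383, r = 15);
  translate([325, 15, 0]) cylinder(h = 383, r = 15);
  translate([15, 331, 0]) cylinder(h = 383, r = 15);
  translate([325, 331, 0]) cylinder(h = 383, r = 15);
}
translate([-470, 98, 0]) {
  translate([0, 0, 383]) cube([340, 346, 29]);
  translate([15, 15, 0]) cylinder(h = 383, r = 15);
  translate([325, 15, 0]) cylinder(h = 383, r = 15);
  translate([15, 331, 0]) cylinder(h = 383, r = 15);
  translate([325, 331, 0]) cylinder(h = 383, r = 15);
}
translate([890, 98, 0]) {
  translate([0, 0, 383]) cube([340, 346, 29]);
  translate([15, 15, 0]) cylinder(h = 383, r = 15);
  translate([325, 15, 0]) cylinder(h = 383, r = 15);
  translate([15, 331, 0]) cylinder(h = 383, r = 15);
  translate([325, 331, 0]) cylinder(h = 383, r = 15);
}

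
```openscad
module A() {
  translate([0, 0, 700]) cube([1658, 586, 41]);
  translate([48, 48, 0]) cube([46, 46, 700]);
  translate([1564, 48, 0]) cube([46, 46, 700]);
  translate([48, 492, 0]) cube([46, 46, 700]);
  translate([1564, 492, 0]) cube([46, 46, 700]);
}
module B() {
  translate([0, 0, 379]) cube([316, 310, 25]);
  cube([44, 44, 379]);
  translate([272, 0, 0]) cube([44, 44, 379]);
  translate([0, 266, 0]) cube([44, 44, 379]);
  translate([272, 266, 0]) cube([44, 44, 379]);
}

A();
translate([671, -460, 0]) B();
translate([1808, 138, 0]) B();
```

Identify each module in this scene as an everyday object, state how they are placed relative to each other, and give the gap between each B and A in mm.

A is a table. B is a stool. Two stools sit around the table at the −y, +x sides. The gap between each stool and the table is 150 mm.

Each stool's nearest face is 150 mm from the table's bounding box.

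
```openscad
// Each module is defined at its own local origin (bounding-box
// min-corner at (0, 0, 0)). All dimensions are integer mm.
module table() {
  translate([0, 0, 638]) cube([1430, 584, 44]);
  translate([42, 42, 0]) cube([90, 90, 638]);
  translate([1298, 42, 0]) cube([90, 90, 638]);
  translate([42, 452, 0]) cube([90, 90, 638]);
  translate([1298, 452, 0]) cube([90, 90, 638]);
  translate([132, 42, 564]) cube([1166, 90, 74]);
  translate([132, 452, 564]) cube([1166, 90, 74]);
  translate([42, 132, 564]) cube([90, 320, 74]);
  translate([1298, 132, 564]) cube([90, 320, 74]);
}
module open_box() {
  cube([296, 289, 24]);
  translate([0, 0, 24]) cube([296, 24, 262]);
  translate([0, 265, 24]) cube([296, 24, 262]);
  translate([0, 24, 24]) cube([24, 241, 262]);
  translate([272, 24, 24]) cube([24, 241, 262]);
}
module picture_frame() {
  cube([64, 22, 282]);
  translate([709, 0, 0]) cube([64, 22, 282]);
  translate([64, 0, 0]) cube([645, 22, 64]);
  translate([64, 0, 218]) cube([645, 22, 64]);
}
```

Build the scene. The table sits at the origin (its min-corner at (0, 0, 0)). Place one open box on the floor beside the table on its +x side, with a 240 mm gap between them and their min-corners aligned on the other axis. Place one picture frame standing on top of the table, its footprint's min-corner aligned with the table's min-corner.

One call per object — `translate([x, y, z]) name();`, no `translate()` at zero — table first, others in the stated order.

table();
translate([1670, 0, 0]) open_box();
translate([0, 0, 682]) picture_frame();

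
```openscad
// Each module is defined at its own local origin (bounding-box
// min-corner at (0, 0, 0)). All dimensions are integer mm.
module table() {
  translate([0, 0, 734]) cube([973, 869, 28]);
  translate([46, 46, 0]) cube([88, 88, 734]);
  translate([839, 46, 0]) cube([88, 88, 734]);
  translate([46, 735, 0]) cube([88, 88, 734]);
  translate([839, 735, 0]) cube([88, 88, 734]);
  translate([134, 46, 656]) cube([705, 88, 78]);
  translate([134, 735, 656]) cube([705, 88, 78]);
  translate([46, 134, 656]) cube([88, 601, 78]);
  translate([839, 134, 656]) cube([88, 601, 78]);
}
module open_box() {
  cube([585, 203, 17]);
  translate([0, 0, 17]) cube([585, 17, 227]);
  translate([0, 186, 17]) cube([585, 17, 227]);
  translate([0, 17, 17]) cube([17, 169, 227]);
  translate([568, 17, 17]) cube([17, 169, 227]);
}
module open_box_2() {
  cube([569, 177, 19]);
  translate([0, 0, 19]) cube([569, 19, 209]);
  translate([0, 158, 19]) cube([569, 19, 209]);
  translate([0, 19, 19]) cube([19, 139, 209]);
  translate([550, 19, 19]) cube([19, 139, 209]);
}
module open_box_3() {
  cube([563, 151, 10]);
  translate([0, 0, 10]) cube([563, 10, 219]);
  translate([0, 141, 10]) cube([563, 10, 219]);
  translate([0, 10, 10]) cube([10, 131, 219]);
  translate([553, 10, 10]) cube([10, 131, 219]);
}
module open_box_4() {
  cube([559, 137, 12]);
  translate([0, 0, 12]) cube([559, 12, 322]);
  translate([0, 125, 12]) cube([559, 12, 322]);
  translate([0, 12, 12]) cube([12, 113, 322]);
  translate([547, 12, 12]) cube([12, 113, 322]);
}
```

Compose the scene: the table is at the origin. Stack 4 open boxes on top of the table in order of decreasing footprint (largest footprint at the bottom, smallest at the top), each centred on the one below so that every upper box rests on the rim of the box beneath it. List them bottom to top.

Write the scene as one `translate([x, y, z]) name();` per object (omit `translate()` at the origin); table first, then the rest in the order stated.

table();
translate([194, 333, 762]) open_box();
translate([202, 346, 1006]) open_box_2();
translate([205, 359, 1234]) open_box_3();
translate([207, 366, 1463]) open_box_4();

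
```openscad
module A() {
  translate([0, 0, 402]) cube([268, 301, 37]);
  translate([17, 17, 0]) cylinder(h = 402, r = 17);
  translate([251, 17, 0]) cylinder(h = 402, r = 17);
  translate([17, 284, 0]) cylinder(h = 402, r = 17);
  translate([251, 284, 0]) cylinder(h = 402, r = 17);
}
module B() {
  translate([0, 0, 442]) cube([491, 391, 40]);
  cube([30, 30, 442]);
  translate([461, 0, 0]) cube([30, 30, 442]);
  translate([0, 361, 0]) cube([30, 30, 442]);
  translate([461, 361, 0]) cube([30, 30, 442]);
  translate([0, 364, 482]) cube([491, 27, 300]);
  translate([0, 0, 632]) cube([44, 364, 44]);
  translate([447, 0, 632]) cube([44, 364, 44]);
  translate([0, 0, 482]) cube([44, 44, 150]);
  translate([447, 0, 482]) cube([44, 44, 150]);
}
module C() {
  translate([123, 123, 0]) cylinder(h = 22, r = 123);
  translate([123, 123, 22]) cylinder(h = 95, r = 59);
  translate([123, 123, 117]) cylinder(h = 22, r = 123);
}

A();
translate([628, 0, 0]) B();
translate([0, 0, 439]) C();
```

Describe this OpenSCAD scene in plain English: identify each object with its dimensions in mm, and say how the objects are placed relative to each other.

A is a simple wooden stool: a rectangular seat 268 mm (x) by 301 mm (y), 37 mm thick, top face at z = 439 mm, on four round legs, each 34 mm in diameter. The legs rest on z = 0, each leg's axis is inset half a diameter from the nearest pair of seat edges (so the leg's bounding box is flush with the corner).

B is a chair. The seat is a 491×391×40 mm slab with its top at z = 482 mm, on four 30×30 mm corner legs (flush with the seat edges, standing on z = 0). A flat backrest 27 mm thick, 300 mm tall, spans the full seat width and rises from the seat top along its +y edge, rear face flush with the rear of the seat. Two armrests of 44×44 mm section run along each side from the seat's front edge to the front of the backrest, top faces 194 mm above the seat top and outer faces flush with the seat's x-edges; a 44×44 mm post under the front of each armrest stands on the seat at the front corner.

C is a spool: two coaxial disc flanges of radius 123 mm and thickness 22 mm, joined by a core cylinder of radius 59 mm and height 95 mm. The lower flange rests on z = 0 and the three cylinders share a vertical axis.

The chair is on the floor beside the stool on its +x side. The spool is on top of the stool.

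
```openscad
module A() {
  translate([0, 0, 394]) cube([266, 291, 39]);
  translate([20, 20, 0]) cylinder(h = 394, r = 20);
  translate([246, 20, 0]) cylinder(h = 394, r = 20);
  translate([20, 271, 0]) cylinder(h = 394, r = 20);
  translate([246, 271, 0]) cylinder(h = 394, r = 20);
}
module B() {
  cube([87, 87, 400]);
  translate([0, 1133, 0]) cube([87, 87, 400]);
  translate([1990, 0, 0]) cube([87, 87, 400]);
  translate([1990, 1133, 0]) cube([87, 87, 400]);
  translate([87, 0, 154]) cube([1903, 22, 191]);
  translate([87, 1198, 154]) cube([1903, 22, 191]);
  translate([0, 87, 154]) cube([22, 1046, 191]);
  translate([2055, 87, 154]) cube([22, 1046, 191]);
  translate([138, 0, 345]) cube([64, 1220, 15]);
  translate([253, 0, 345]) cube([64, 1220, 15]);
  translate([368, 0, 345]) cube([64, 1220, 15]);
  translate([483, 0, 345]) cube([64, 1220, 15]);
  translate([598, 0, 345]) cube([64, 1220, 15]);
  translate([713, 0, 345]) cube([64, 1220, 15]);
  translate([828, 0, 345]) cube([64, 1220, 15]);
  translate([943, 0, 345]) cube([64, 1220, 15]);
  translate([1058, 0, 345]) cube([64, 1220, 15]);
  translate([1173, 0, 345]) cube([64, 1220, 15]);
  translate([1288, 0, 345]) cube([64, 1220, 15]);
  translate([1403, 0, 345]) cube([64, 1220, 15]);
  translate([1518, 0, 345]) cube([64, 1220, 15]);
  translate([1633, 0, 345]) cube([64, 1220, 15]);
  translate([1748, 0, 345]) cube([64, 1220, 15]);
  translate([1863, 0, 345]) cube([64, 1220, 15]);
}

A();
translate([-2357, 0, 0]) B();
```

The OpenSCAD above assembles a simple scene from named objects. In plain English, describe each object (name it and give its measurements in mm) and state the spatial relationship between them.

A is a simple wooden stool: a rectangular seat 266 mm (x) by 291 mm (y), 39 mm thick, top face at z = 433 mm, on four round legs, each 40 mm in diameter. The legs rest on z = 0, each leg's axis is inset half a diameter from the nearest pair of seat edges (so the leg's bounding box is flush with the corner).

B is a bed frame 2077 mm long (x) by 1220 mm wide (y). Four 87×87 mm corner posts, 400 mm tall, at the corners of the footprint. Four rails of 22 mm thickness and 191 mm height run between adjacent posts with their undersides at z = 154 mm, their outer faces flush with the outside of the frame (the two x-running rails run between the posts' inner faces; the two y-running rails run between the posts' inner faces). 16 slats, each 64 mm wide (x) and 15 mm thick, lie across the top of the two x-running rails, running the full 1220 mm width of the frame in y; the slats are evenly spaced along x between the inner faces of the end posts with equal gaps (rounded down to the nearest mm) at the −x end and between each pair — any rounding remainder accumulates at the +x end.

The bed frame is on the floor beside the stool on its −x side.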